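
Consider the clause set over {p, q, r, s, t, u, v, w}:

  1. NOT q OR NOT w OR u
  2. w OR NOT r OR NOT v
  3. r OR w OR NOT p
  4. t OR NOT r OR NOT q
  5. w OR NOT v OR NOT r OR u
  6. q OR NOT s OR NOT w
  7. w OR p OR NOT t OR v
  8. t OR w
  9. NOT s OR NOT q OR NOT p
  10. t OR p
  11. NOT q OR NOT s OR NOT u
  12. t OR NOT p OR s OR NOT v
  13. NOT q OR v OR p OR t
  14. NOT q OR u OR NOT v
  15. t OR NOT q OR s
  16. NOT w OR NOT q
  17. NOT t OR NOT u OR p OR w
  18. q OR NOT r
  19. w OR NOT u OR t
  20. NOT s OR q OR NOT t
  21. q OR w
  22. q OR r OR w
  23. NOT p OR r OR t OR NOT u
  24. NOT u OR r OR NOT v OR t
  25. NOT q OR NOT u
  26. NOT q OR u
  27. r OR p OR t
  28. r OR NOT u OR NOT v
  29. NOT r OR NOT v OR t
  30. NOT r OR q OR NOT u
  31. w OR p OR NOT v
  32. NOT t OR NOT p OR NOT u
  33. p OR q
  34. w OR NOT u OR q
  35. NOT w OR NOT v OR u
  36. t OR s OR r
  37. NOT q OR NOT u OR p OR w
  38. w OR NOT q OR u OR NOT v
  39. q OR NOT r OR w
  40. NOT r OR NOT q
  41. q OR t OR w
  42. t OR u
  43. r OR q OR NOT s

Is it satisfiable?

Yes

Try t = true.
Try w = true.
(NOT q) alone gives q = false.
(NOT s) alone gives s = false.
(NOT r) alone gives r = false.
(p) alone gives p = true.
(NOT u) alone gives u = false.
(NOT v) alone gives v = false.
This assignment satisfies each clause.
A satisfying assignment: p ↦ true, q ↦ false, r ↦ false, s ↦ false, t ↦ true, u ↦ false, v ↦ false, w ↦ true.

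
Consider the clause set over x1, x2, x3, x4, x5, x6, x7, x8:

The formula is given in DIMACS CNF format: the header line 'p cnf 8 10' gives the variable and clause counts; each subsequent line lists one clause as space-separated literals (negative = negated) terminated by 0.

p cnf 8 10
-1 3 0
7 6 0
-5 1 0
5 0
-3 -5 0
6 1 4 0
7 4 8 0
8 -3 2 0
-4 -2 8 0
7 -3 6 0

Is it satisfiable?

From the singleton clause (x5), x5 = True.
From the singleton clause (x1), x1 = True.
From the singleton clause (x3), x3 = True.
But (¬x3) is also a unit clause — contradiction.
No assignment satisfies every clause.

Unsatisfiable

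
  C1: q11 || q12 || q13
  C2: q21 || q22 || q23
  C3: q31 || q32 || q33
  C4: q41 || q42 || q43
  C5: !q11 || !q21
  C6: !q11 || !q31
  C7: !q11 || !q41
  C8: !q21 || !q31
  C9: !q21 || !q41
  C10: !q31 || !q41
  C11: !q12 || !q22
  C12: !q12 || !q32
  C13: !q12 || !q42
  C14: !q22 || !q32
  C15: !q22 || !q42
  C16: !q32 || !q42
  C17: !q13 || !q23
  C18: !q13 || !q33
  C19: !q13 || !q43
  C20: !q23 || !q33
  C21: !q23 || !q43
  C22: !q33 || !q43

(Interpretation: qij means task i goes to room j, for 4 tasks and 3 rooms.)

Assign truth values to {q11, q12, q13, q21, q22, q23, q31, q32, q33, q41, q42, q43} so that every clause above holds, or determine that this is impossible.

Suppose q11 = false.
Suppose q12 = true.
(!q22) alone gives q22 = false.
(!q32) alone gives q32 = false.
(!q42) alone gives q42 = false.
Suppose q21 = true.
(!q31) alone gives q31 = false.
(q33) alone gives q33 = true.
(!q41) alone gives q41 = false.
(q43) alone gives q43 = true.
But (!q43) is also a unit clause — contradiction.
That branch fails; take q21 = false instead.
(q23) alone gives q23 = true.
(!q13) alone gives q13 = false.
(!q33) alone gives q33 = false.
(q31) alone gives q31 = true.
(!q41) alone gives q41 = false.
(q43) alone gives q43 = true.
But (!q43) is also a unit clause — contradiction.
Either choice for q21 ends in contradiction.
That branch fails; take q12 = false instead.
(q13) alone gives q13 = true.
(!q23) alone gives q23 = false.
(!q33) alone gives q33 = false.
(!q43) alone gives q43 = false.
Suppose q21 = true.
(!q31) alone gives q31 = false.
(q32) alone gives q32 = true.
(!q41) alone gives q41 = false.
(q42) alone gives q42 = true.
But (!q42) is also a unit clause — contradiction.
That branch fails; take q21 = false instead.
(q22) alone gives q22 = true.
(!q32) alone gives q32 = false.
(q31) alone gives q31 = true.
(!q41) alone gives q41 = false.
(q42) alone gives q42 = true.
But (!q42) is also a unit clause — contradiction.
Either choice for q21 ends in contradiction.
Either choice for q12 ends in contradiction.
That branch fails; take q11 = true instead.
(!q21) alone gives q21 = false.
(!q31) alone gives q31 = false.
(!q41) alone gives q41 = false.
Suppose q22 = true.
(!q12) alone gives q12 = false.
(!q32) alone gives q32 = false.
(q33) alone gives q33 = true.
(!q42) alone gives q42 = false.
(q43) alone gives q43 = true.
But (!q43) is also a unit clause — contradiction.
That branch fails; take q22 = false instead.
(q23) alone gives q23 = true.
(!q13) alone gives q13 = false.
(!q33) alone gives q33 = false.
(q32) alone gives q32 = true.
(!q12) alone gives q12 = false.
(!q42) alone gives q42 = false.
(q43) alone gives q43 = true.
But (!q43) is also a unit clause — contradiction.
Either choice for q22 ends in contradiction.
Either choice for q11 ends in contradiction.

UNSATISFIABLE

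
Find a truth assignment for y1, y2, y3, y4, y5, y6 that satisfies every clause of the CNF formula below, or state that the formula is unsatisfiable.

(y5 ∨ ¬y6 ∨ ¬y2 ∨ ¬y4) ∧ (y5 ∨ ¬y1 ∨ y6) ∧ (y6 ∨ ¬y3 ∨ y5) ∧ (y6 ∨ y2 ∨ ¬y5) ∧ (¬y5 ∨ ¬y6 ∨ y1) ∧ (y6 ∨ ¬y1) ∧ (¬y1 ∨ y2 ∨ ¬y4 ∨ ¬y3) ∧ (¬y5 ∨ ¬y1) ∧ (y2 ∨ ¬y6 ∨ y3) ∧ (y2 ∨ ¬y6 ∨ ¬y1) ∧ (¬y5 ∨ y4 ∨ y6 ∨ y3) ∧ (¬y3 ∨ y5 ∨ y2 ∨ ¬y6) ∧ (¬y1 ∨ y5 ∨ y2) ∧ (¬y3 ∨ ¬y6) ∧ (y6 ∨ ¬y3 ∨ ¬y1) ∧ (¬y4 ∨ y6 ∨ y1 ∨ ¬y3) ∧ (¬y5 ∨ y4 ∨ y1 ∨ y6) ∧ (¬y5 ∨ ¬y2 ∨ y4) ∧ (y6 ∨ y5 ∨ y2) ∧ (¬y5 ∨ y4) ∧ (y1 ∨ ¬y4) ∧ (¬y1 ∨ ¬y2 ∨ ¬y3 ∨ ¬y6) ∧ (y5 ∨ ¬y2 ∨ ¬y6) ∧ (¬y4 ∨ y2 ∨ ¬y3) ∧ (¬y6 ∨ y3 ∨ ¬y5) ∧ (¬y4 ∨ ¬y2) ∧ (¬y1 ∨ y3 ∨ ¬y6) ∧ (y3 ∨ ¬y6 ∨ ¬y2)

y1=False,  y2=True,  y3=False,  y4=False,  y5=False,  y6=False

Branch on y6: set y6 = False.
The clause (¬y1) is unit, so y1 = False.
The clause (¬y4) is unit, so y4 = False.
The clause (¬y5) is unit, so y5 = False.
The clause (¬y3) is unit, so y3 = False.
The clause (y2) is unit, so y2 = True.
All clauses are satisfied.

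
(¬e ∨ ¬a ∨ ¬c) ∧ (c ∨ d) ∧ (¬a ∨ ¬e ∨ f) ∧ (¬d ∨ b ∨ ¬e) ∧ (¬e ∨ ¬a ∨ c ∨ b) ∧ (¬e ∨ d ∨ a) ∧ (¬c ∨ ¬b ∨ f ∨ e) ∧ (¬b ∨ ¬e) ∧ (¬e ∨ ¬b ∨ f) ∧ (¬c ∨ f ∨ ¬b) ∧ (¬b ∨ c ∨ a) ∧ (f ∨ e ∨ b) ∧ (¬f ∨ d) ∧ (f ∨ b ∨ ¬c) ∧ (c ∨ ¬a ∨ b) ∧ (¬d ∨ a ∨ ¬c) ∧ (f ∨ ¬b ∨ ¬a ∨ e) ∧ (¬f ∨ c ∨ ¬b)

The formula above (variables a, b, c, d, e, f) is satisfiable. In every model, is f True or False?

True

Suppose f = False.
Case c = True:
The clause (¬b) is unit, so b = False.
But (b) is also a unit clause — contradiction.
So c must be the other value — set c = False.
The clause (d) is unit, so d = True.
Case a = False:
The clause (¬b) is unit, so b = False.
The clause (¬e) is unit, so e = False.
But (e) is also a unit clause — contradiction.
So a must be the other value — set a = True.
The clause (¬e) is unit, so e = False.
The clause (b) is unit, so b = True.
But (¬b) is also a unit clause — contradiction.
Both values of a lead to a conflict.
Both values of c lead to a conflict.
So every satisfying assignment has f = True.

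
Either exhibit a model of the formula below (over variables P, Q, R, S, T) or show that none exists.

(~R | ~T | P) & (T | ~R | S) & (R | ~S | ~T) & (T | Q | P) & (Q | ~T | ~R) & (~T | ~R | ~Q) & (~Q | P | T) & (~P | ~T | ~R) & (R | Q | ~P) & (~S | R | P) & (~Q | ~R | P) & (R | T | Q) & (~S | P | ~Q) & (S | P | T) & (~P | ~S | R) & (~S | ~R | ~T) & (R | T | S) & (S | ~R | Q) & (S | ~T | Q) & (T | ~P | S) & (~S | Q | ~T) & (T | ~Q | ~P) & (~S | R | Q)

P=0, Q=1, R=0, S=0, T=1

Suppose R = 0.
Suppose S = 0.
The clause (T) is unit, so T = 1.
The clause (Q) is unit, so Q = 1.
Every clause is now satisfied; P is unconstrained.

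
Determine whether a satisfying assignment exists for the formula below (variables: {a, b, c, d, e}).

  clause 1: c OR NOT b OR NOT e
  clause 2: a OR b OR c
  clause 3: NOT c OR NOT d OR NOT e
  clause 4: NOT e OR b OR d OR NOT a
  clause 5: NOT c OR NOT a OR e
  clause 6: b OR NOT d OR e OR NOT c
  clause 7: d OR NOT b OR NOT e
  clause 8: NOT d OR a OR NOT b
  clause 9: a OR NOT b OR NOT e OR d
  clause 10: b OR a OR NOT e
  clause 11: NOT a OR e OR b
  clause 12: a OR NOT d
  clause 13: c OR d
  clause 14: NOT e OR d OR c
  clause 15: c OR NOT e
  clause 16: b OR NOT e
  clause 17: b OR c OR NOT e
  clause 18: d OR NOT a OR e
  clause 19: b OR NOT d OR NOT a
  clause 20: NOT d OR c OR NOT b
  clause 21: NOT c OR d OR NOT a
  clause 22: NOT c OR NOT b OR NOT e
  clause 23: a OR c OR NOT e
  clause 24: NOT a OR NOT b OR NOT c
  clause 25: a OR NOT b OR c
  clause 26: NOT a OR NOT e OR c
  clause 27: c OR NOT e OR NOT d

Yes, satisfiable

Try a = false.
Unit clause (NOT d) forces d = false.
Unit clause (c) forces c = true.
Try b = true.
Unit clause (NOT e) forces e = false.
This assignment satisfies each clause.
A satisfying assignment: a: false, b: true, c: true, d: false, e: false.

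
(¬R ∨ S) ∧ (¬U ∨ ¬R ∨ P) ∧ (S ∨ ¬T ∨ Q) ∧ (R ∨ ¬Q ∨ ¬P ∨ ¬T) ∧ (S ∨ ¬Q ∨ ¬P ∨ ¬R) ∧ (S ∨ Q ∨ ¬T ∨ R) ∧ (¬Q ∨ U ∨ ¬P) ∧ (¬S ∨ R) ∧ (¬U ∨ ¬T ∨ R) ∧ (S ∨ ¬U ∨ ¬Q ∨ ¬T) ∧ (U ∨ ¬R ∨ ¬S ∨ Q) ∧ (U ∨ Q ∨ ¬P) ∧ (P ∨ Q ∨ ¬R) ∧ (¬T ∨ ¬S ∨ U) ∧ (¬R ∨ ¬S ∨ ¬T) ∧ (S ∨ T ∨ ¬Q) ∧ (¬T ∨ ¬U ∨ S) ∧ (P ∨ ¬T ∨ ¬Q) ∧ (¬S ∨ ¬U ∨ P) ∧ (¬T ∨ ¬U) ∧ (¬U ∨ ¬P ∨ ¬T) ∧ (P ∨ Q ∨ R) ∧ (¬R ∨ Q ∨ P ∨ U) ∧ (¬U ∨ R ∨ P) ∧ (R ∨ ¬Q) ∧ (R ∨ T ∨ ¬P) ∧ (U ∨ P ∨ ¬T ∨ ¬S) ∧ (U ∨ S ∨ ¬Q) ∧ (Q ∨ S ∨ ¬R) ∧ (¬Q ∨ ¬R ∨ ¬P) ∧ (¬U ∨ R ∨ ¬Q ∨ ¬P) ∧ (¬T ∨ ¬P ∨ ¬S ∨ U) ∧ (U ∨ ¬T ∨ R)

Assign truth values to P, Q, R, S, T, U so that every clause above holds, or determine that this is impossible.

Case R = True:
Unit clause (S) forces S = True.
Unit clause (¬T) forces T = False.
Case U = False:
Unit clause (Q) forces Q = True.
Unit clause (¬P) forces P = False.
This assignment satisfies each clause.

P ↦ False,  Q ↦ True,  R ↦ True,  S ↦ True,  T ↦ False,  U ↦ False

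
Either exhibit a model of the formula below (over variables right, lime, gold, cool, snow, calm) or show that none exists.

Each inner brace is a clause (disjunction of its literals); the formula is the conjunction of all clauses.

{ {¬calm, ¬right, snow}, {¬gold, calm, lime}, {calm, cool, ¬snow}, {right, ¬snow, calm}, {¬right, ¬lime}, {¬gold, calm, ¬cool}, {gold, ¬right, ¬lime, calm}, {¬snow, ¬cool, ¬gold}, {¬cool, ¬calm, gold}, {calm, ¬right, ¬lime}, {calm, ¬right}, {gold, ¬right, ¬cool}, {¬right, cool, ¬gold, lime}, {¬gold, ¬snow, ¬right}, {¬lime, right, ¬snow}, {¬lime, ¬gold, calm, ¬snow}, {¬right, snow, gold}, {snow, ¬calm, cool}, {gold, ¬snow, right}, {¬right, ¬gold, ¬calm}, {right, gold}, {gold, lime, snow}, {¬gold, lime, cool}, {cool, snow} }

Suppose right = False.
Unit clause (gold) forces gold = True.
Suppose calm = True.
Suppose snow = False.
Unit clause (cool) forces cool = True.
All clauses hold; lime can take either value.

right: False, lime: True, gold: True, cool: True, snow: False, calm: True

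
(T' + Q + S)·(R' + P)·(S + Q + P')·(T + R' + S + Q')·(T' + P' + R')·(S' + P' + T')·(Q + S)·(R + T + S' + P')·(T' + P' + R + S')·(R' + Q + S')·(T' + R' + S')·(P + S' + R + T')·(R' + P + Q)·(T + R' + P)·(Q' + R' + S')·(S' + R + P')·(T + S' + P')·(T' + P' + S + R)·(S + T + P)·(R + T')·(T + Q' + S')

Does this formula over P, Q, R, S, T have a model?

Yes

Branch on R: set R = 0.
(T') alone gives T = 0.
Branch on Q: set Q = 1.
(S') alone gives S = 0.
(P) alone gives P = 1.
Every clause now holds.
A satisfying assignment: P=1, Q=1, R=0, S=0, T=0.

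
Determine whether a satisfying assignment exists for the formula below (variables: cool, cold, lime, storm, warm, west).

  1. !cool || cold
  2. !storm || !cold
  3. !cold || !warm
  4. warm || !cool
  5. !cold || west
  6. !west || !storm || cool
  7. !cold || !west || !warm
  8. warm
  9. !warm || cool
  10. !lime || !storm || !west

The clause (warm) is unit, so warm = true.
The clause (!cold) is unit, so cold = false.
The clause (!cool) is unit, so cool = false.
That conflicts with the unit clause (cool).
No assignment satisfies every clause.

Unsatisfiable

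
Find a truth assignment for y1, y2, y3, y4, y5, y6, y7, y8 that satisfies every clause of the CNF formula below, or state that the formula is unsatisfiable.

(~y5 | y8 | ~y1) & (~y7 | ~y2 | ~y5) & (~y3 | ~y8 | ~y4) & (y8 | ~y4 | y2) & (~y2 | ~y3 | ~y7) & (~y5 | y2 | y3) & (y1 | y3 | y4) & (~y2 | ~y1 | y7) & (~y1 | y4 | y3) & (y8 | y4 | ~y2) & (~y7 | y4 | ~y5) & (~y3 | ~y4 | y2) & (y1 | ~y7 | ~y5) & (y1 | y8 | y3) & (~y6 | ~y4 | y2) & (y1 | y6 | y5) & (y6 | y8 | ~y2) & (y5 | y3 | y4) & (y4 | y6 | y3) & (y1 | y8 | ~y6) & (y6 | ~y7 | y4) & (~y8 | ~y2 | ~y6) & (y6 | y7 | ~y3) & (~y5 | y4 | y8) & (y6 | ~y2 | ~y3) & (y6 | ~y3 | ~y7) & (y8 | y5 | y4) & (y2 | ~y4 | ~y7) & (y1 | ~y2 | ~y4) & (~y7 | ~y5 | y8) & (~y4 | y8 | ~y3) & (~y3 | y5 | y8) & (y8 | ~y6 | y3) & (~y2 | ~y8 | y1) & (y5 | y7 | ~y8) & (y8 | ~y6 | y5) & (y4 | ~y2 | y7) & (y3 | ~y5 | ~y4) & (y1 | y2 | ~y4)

y1: 0,  y2: 0,  y3: 1,  y4: 0,  y5: 1,  y6: 1,  y7: 0,  y8: 1

Branch on y5: set y5 = 1.
Branch on y8: set y8 = 1.
Branch on y7: set y7 = 0.
Branch on y3: set y3 = 1.
The clause (~y4) is unit, so y4 = 0.
The clause (y6) is unit, so y6 = 1.
The clause (~y2) is unit, so y2 = 0.
No clause remains; y1 is free.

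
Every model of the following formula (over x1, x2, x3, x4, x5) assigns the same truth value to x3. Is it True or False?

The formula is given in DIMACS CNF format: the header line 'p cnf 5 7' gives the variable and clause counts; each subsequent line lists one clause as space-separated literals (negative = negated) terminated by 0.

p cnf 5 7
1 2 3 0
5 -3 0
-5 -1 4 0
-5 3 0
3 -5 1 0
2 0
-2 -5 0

False

Suppose x3 = True.
Unit clause (x5) forces x5 = True.
Unit clause (x2) forces x2 = True.
But (¬x2) is also a unit clause — contradiction.
So every satisfying assignment has x3 = False.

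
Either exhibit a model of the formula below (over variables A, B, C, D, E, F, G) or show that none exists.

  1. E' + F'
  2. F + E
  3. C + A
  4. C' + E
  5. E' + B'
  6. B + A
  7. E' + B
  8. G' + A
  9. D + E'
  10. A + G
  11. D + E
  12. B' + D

A: 1; B: 0; C: 0; D: 1; E: 0; F: 1; G: 0

Case E = 0:
Unit clause (F) forces F = 1.
Unit clause (C') forces C = 0.
Unit clause (A) forces A = 1.
Unit clause (D) forces D = 1.
No clause remains; B, G are free.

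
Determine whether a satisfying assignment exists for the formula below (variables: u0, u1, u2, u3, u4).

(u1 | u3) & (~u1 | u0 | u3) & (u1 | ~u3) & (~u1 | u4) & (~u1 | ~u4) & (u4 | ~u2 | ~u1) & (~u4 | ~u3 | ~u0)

Suppose u1 = 1.
From the singleton clause (u4), u4 = 1.
Now (~u4) is unsatisfied and unit — conflict.
So u1 must be the other value — set u1 = 0.
From the singleton clause (u3), u3 = 1.
Now (~u3) is unsatisfied and unit — conflict.
Either choice for u1 ends in contradiction.
No assignment satisfies every clause.

No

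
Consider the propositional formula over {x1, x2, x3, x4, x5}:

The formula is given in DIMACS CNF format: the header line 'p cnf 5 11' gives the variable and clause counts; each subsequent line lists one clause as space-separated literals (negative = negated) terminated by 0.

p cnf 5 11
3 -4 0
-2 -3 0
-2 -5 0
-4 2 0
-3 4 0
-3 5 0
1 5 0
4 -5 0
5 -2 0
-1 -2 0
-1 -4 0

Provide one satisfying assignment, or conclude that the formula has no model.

x1: True,  x2: False,  x3: False,  x4: False,  x5: False

Case x3 = False:
(¬x4) alone gives x4 = False.
(¬x5) alone gives x5 = False.
(x1) alone gives x1 = True.
(¬x2) alone gives x2 = False.
Every clause now holds.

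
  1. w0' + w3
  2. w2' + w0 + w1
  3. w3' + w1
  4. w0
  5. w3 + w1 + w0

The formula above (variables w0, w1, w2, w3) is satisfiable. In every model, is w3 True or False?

Suppose w3 = 0.
The clause (w0') is unit, so w0 = 0.
But (w0) is also a unit clause — contradiction.
So every satisfying assignment has w3 = True.

True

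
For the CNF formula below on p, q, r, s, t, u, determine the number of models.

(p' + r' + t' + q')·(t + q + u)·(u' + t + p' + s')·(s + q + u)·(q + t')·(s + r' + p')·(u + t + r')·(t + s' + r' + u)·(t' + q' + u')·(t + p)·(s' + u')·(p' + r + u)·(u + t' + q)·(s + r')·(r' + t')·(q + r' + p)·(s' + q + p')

There are 2^6 = 64 truth assignments over (p, q, r, s, t, u).
Split on p. With p = 1, the clauses containing p are satisfied and p' drops from the rest; 2 of the 2^5 = 32 assignments to the other variables satisfy what remains.
With p = 0, by the same count on the reduced clause set, 2 assignments work.
Total: 2 + 2 = 4.

4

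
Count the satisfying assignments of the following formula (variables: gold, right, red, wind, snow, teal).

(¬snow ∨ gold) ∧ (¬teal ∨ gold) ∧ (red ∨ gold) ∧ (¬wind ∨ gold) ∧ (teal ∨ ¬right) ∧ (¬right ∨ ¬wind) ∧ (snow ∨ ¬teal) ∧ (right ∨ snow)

10

There are 2^6 = 64 truth assignments over (gold, right, red, wind, snow, teal).
Split on teal. With teal = True, the clauses containing teal are satisfied and ¬teal drops from the rest; 6 of the 2^5 = 32 assignments to the other variables satisfy what remains.
With teal = False, by the same count on the reduced clause set, 4 assignments work.
(One model: gold=T, right=F, red=F, wind=F, snow=T, teal=F.)
Total: 6 + 4 = 10.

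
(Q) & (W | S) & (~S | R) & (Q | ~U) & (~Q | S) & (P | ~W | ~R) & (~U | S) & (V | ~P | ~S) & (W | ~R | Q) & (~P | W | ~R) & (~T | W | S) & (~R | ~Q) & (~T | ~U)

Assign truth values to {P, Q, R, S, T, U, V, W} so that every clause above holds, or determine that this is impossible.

(Q) alone gives Q = 1.
(S) alone gives S = 1.
(R) alone gives R = 1.
But (~R) is also a unit clause — contradiction.

UNSATISFIABLE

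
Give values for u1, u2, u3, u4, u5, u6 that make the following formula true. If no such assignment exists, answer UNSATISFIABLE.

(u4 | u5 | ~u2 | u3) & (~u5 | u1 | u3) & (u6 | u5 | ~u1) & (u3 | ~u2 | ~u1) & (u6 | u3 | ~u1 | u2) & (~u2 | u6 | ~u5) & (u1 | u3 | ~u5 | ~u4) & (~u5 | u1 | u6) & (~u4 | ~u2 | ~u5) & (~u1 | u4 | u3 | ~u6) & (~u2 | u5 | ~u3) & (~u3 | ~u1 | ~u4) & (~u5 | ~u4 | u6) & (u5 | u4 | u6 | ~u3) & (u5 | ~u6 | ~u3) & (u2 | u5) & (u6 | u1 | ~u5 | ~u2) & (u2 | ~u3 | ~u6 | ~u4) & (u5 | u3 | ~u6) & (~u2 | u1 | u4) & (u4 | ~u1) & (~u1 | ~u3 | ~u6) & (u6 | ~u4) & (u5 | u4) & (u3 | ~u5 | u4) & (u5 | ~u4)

Case u2 = 0:
The clause (u5) is unit, so u5 = 1.
Case u1 = 1:
The clause (u4) is unit, so u4 = 1.
The clause (~u3) is unit, so u3 = 0.
The clause (u6) is unit, so u6 = 1.
Every clause now holds.

u1=1, u2=0, u3=0, u4=1, u5=1, u6=1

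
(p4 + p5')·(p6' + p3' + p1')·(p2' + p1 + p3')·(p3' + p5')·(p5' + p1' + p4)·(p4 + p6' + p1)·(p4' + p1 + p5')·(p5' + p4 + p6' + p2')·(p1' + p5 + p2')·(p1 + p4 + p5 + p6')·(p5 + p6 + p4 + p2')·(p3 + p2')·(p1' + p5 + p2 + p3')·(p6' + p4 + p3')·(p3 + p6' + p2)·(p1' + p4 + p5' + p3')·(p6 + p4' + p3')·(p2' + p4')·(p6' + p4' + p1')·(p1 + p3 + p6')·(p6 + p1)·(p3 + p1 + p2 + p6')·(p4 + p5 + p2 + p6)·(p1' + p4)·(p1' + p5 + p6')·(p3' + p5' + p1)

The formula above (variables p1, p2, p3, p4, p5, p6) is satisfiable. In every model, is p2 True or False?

False

Suppose p2 = 1.
The clause (p3) is unit, so p3 = 1.
The clause (p1) is unit, so p1 = 1.
The clause (p6') is unit, so p6 = 0.
The clause (p5') is unit, so p5 = 0.
But (p5) is also a unit clause — contradiction.
So every satisfying assignment has p2 = False.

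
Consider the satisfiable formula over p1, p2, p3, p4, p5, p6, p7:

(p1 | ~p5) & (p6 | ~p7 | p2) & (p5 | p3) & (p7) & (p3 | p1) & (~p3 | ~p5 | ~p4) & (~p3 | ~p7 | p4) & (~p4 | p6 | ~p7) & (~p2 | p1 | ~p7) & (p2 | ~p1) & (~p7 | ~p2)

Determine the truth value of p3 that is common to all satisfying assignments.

True

Suppose p3 = 0.
The clause (p5) is unit, so p5 = 1.
The clause (p1) is unit, so p1 = 1.
The clause (p7) is unit, so p7 = 1.
The clause (p2) is unit, so p2 = 1.
Now (~p2) is unsatisfied and unit — conflict.
So every satisfying assignment has p3 = True.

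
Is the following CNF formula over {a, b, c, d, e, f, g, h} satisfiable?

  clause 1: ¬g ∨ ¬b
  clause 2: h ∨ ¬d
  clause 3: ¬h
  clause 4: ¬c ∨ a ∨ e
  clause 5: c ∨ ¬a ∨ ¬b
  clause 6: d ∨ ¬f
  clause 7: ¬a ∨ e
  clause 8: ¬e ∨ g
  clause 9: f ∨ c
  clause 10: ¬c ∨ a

From the singleton clause (¬h), h = False.
From the singleton clause (¬d), d = False.
From the singleton clause (¬f), f = False.
From the singleton clause (c), c = True.
From the singleton clause (a), a = True.
From the singleton clause (e), e = True.
From the singleton clause (g), g = True.
From the singleton clause (¬b), b = False.
Every clause now holds.
A satisfying assignment: a ↦ True; b ↦ False; c ↦ True; d ↦ False; e ↦ True; f ↦ False; g ↦ True; h ↦ False.

Satisfiable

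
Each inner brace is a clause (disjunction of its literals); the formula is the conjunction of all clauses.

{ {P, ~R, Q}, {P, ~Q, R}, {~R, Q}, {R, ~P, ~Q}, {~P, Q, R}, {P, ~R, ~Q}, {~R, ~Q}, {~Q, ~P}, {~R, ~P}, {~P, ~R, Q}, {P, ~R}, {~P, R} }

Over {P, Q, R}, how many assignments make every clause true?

1

There are 2^3 = 8 truth assignments over (P, Q, R).
Split on R. With R = 1, the clauses containing R are satisfied and ~R drops from the rest; 0 of the 2^2 = 4 assignments to the other variables satisfy what remains.
With R = 0, by the same count on the reduced clause set, 1 assignment works.
Total: 0 + 1 = 1.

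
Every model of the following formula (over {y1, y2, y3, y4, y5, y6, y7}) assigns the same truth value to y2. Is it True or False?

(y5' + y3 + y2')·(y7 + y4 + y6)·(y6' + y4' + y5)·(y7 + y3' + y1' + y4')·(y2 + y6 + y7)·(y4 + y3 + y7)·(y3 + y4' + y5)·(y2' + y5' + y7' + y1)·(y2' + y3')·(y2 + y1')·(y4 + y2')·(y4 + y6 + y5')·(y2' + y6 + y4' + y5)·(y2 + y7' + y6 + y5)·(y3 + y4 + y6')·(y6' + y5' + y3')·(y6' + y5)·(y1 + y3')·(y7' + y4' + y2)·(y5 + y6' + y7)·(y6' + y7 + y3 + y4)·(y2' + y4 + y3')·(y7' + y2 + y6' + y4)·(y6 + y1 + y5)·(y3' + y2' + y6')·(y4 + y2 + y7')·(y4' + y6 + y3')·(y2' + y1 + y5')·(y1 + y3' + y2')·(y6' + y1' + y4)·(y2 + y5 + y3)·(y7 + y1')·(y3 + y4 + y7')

False

Suppose y2 = 1.
From the singleton clause (y3'), y3 = 0.
From the singleton clause (y5'), y5 = 0.
From the singleton clause (y4'), y4 = 0.
Now (y4) is unsatisfied and unit — conflict.
So every satisfying assignment has y2 = False.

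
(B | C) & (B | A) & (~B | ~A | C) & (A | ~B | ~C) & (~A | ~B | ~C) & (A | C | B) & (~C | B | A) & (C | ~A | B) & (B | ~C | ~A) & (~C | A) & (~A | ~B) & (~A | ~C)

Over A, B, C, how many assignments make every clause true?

1

There are 2^3 = 8 truth assignments over (A, B, C).
Split on C. With C = 1, the clauses containing C are satisfied and ~C drops from the rest; 0 of the 2^2 = 4 assignments to the other variables satisfy what remains.
With C = 0, by the same count on the reduced clause set, 1 assignment works.
Total: 0 + 1 = 1.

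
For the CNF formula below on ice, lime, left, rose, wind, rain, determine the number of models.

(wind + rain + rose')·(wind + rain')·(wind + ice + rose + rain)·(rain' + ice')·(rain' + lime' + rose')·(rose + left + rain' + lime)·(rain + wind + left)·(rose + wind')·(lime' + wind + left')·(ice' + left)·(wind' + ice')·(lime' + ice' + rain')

There are 2^6 = 64 truth assignments over (ice, lime, left, rose, wind, rain).
Split on left. With left = 1, the clauses containing left are satisfied and left' drops from the rest; 4 of the 2^5 = 32 assignments to the other variables satisfy what remains.
With left = 0, by the same count on the reduced clause set, 3 assignments work.
(One model: ice=F, lime=F, left=F, rose=T, wind=T, rain=F.)
Total: 4 + 3 = 7.

7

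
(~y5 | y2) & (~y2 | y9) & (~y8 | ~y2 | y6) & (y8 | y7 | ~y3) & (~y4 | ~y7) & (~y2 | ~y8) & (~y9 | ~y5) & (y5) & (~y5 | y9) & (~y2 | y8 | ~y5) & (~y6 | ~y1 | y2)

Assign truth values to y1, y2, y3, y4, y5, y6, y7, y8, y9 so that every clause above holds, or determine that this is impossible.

UNSATISFIABLE

From the singleton clause (y5), y5 = 1.
From the singleton clause (y2), y2 = 1.
From the singleton clause (y9), y9 = 1.
Now (~y9) is unsatisfied and unit — conflict.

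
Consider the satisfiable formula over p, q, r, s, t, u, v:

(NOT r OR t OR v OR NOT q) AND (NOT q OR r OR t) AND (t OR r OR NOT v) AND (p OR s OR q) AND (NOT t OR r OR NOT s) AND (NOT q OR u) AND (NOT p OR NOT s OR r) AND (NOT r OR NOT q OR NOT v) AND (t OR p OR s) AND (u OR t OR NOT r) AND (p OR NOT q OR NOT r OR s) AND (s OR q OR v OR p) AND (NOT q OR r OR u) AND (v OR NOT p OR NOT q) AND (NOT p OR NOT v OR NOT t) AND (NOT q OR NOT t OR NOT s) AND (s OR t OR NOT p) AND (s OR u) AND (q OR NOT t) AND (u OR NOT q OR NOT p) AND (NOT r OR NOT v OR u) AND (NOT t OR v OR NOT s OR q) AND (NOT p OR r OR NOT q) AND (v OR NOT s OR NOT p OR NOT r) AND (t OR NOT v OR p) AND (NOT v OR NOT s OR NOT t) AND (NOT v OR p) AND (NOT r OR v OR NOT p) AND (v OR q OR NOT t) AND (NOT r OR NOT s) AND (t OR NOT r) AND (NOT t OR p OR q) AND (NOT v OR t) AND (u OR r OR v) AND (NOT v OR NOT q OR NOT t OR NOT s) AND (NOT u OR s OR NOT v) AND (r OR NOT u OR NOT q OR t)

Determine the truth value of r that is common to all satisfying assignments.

Suppose r = true.
From the singleton clause (NOT s), s = false.
From the singleton clause (u), u = true.
From the singleton clause (t), t = true.
From the singleton clause (q), q = true.
From the singleton clause (NOT v), v = false.
From the singleton clause (p), p = true.
But (NOT p) is also a unit clause — contradiction.
So every satisfying assignment has r = False.

False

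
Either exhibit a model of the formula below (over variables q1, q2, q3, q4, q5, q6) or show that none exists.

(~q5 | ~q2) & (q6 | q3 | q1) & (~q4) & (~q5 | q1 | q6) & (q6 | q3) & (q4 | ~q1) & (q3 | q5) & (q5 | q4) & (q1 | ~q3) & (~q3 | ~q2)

(~q4) alone gives q4 = 0.
(~q1) alone gives q1 = 0.
(q5) alone gives q5 = 1.
(~q2) alone gives q2 = 0.
(q6) alone gives q6 = 1.
(~q3) alone gives q3 = 0.
Every clause now holds.

q1 ↦ 0; q2 ↦ 0; q3 ↦ 0; q4 ↦ 0; q5 ↦ 1; q6 ↦ 1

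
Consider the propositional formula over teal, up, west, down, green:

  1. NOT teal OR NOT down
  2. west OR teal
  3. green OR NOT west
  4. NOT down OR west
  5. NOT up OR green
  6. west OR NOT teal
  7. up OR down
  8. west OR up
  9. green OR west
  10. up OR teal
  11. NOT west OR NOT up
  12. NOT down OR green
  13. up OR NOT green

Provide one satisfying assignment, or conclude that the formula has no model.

UNSATISFIABLE

Case teal = false:
The clause (west) is unit, so west = true.
The clause (green) is unit, so green = true.
The clause (up) is unit, so up = true.
Now (NOT up) is unsatisfied and unit — conflict.
Backtrack on teal: now try teal = true.
The clause (NOT down) is unit, so down = false.
The clause (west) is unit, so west = true.
The clause (green) is unit, so green = true.
The clause (up) is unit, so up = true.
Now (NOT up) is unsatisfied and unit — conflict.
Both values of teal lead to a conflict.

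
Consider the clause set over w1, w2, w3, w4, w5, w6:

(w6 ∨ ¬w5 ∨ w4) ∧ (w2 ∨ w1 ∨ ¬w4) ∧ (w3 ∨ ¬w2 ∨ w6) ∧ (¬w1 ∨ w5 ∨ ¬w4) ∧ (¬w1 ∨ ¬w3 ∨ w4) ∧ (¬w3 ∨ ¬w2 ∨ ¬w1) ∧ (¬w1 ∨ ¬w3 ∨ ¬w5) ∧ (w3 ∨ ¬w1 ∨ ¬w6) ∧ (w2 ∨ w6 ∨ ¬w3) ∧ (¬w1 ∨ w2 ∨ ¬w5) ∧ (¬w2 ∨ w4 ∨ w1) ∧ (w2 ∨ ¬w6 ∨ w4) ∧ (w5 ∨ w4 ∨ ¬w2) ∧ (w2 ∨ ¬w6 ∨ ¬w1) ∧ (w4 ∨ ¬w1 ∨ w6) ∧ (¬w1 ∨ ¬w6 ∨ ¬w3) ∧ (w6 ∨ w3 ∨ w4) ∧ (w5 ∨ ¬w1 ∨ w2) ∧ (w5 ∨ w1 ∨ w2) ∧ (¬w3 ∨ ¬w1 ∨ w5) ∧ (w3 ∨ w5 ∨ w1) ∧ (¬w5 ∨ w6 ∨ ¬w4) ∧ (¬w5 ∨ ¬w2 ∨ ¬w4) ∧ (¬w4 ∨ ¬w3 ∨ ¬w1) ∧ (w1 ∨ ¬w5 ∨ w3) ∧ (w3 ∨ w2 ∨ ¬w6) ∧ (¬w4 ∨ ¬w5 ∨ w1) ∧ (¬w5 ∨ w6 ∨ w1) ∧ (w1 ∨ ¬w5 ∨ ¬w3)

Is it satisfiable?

Yes, satisfiable

Branch on w6: set w6 = False.
Branch on w5: set w5 = False.
Branch on w3: set w3 = True.
From the singleton clause (w2), w2 = True.
From the singleton clause (¬w1), w1 = False.
From the singleton clause (w4), w4 = True.
All clauses are satisfied.
A satisfying assignment: w1 ↦ False, w2 ↦ True, w3 ↦ True, w4 ↦ True, w5 ↦ False, w6 ↦ False.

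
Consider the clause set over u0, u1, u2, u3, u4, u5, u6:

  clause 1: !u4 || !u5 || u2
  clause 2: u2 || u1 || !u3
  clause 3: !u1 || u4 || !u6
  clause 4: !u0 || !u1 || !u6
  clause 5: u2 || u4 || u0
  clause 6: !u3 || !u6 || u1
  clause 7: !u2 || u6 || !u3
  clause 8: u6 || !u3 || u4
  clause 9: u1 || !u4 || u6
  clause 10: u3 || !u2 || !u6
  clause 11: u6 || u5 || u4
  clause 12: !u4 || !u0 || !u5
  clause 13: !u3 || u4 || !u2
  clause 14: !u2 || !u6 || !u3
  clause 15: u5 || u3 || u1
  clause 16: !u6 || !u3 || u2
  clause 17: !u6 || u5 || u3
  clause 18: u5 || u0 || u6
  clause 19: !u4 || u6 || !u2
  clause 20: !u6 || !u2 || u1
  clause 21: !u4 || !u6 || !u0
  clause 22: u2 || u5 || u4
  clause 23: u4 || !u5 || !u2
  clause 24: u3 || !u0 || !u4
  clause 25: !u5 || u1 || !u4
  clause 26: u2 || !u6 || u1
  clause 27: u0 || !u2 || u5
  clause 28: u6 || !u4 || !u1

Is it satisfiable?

Suppose u4 = false.
Suppose u1 = false.
Suppose u2 = false.
The clause (!u3) is unit, so u3 = false.
The clause (u0) is unit, so u0 = true.
The clause (u5) is unit, so u5 = true.
The clause (!u6) is unit, so u6 = false.
This assignment satisfies each clause.
A satisfying assignment: u0: true,  u1: false,  u2: false,  u3: false,  u4: false,  u5: true,  u6: false.

Satisfiable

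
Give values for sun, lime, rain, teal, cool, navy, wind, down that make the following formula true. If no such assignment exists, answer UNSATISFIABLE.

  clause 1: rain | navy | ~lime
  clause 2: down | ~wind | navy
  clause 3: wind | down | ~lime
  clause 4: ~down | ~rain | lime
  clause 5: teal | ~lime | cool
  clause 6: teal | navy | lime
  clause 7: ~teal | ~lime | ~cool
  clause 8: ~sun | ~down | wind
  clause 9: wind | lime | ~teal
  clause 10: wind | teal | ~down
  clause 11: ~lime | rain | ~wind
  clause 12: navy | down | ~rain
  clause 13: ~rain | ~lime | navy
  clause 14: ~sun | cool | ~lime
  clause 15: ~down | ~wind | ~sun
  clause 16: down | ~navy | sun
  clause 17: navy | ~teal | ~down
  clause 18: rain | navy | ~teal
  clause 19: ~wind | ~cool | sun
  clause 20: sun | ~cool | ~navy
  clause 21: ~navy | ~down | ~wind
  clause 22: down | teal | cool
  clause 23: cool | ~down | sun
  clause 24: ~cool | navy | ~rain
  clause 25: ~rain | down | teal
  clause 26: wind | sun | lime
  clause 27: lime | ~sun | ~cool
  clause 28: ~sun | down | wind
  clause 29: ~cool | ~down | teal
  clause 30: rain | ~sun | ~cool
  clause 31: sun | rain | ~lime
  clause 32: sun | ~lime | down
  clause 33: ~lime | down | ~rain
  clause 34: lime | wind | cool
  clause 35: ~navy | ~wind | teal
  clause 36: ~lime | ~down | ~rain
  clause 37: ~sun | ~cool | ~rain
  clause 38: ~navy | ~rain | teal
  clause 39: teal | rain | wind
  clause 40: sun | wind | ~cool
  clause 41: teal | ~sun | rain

sun=1, lime=0, rain=0, teal=1, cool=0, navy=1, wind=1, down=0

Try rain = 0.
Try navy = 1.
Try lime = 0.
Try wind = 1.
(~down) alone gives down = 0.
(sun) alone gives sun = 1.
(~cool) alone gives cool = 0.
(teal) alone gives teal = 1.
This assignment satisfies each clause.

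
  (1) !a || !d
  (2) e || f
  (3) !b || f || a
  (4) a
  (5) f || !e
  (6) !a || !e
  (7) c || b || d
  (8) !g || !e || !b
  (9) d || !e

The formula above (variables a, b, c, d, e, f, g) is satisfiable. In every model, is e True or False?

False

Suppose e = true.
The clause (a) is unit, so a = true.
That conflicts with the unit clause (!a).
So every satisfying assignment has e = False.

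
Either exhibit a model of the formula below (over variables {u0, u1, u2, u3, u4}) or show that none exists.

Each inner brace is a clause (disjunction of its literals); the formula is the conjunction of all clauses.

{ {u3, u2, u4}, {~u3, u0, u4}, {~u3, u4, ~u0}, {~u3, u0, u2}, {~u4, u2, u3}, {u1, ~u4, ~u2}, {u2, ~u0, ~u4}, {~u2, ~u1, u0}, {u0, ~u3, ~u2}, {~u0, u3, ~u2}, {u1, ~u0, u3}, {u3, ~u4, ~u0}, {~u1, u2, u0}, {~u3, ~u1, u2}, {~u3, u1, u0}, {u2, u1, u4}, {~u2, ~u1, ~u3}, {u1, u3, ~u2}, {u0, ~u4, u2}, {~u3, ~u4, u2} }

Try u3 = 1.
Try u0 = 1.
From the singleton clause (u4), u4 = 1.
From the singleton clause (u2), u2 = 1.
From the singleton clause (u1), u1 = 1.
But (~u1) is also a unit clause — contradiction.
That branch fails; take u0 = 0 instead.
From the singleton clause (u4), u4 = 1.
From the singleton clause (u2), u2 = 1.
But (~u2) is also a unit clause — contradiction.
Neither u0 = 1 nor u0 = 0 works.
That branch fails; take u3 = 0 instead.
Try u2 = 1.
From the singleton clause (~u0), u0 = 0.
From the singleton clause (~u1), u1 = 0.
But (u1) is also a unit clause — contradiction.
That branch fails; take u2 = 0 instead.
From the singleton clause (u4), u4 = 1.
But (~u4) is also a unit clause — contradiction.
Neither u2 = 1 nor u2 = 0 works.
Neither u3 = 1 nor u3 = 0 works.

UNSATISFIABLE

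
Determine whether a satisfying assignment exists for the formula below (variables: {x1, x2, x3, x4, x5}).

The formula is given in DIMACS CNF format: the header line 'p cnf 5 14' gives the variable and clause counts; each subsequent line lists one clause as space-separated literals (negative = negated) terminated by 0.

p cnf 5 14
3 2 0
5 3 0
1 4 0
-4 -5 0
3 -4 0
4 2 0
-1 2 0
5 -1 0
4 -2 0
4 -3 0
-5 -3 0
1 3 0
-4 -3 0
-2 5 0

Branch on x3: set x3 = True.
From the singleton clause (x4), x4 = True.
But (¬x4) is also a unit clause — contradiction.
So x3 must be the other value — set x3 = False.
From the singleton clause (x2), x2 = True.
From the singleton clause (x5), x5 = True.
From the singleton clause (¬x4), x4 = False.
But (x4) is also a unit clause — contradiction.
Both values of x3 lead to a conflict.
No assignment satisfies every clause.

Unsatisfiable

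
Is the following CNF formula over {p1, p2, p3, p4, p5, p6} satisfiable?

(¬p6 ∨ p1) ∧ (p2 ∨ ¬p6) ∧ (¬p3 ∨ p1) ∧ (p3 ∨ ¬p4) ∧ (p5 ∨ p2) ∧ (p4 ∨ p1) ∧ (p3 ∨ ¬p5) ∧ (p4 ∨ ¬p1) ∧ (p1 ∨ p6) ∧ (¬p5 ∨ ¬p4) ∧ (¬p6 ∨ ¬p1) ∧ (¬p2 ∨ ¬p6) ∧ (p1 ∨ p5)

Case p6 = False:
(p1) alone gives p1 = True.
(p4) alone gives p4 = True.
(p3) alone gives p3 = True.
(¬p5) alone gives p5 = False.
(p2) alone gives p2 = True.
This assignment satisfies each clause.
A satisfying assignment: p1=True,  p2=True,  p3=True,  p4=True,  p5=False,  p6=False.

Yes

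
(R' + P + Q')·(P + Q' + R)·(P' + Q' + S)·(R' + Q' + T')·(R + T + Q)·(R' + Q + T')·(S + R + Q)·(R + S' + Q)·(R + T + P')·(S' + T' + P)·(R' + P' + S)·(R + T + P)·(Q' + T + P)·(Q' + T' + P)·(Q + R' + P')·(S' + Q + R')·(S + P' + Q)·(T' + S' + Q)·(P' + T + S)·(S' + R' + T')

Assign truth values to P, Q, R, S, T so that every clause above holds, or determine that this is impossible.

Case R = 1:
Case P = 1:
(S) alone gives S = 1.
(Q) alone gives Q = 1.
(T') alone gives T = 0.
Every clause now holds.

P ↦ 1; Q ↦ 1; R ↦ 1; S ↦ 1; T ↦ 0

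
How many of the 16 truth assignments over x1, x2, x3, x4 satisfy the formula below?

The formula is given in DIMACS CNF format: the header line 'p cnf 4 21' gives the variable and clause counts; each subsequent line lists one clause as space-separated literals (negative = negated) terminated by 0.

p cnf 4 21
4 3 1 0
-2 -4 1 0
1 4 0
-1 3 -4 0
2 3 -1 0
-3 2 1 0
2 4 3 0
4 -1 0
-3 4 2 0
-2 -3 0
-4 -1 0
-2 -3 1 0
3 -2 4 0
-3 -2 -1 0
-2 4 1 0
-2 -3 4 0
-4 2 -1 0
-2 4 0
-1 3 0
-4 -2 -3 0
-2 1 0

1

There are 2^4 = 16 truth assignments over (x1, x2, x3, x4).
Split on x1. With x1 = True, the clauses containing x1 are satisfied and ¬x1 drops from the rest; 0 of the 2^3 = 8 assignments to the other variables satisfy what remains.
With x1 = False, by the same count on the reduced clause set, 1 assignment works.
Total: 0 + 1 = 1.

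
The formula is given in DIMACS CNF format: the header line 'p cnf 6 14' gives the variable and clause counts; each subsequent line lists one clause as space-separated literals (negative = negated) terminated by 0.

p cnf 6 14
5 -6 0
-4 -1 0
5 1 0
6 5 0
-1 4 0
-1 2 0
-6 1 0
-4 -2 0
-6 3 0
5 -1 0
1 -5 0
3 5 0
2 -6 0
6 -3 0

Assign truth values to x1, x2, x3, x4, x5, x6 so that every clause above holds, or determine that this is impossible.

UNSATISFIABLE

Suppose x5 = True.
(x1) alone gives x1 = True.
(¬x4) alone gives x4 = False.
But (x4) is also a unit clause — contradiction.
That branch fails; take x5 = False instead.
(¬x6) alone gives x6 = False.
But (x6) is also a unit clause — contradiction.
Neither x5 = True nor x5 = False works.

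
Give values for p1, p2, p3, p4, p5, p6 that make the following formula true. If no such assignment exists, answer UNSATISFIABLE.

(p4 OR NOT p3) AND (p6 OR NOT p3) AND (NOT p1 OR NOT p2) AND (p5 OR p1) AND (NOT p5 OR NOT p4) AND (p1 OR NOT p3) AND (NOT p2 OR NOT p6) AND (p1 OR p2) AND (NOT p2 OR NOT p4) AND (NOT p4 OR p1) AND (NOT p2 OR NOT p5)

Branch on p4: set p4 = true.
Unit clause (NOT p5) forces p5 = false.
Unit clause (p1) forces p1 = true.
Unit clause (NOT p2) forces p2 = false.
Branch on p6: set p6 = false.
Unit clause (NOT p3) forces p3 = false.
Every clause now holds.

p1=true; p2=false; p3=false; p4=true; p5=false; p6=false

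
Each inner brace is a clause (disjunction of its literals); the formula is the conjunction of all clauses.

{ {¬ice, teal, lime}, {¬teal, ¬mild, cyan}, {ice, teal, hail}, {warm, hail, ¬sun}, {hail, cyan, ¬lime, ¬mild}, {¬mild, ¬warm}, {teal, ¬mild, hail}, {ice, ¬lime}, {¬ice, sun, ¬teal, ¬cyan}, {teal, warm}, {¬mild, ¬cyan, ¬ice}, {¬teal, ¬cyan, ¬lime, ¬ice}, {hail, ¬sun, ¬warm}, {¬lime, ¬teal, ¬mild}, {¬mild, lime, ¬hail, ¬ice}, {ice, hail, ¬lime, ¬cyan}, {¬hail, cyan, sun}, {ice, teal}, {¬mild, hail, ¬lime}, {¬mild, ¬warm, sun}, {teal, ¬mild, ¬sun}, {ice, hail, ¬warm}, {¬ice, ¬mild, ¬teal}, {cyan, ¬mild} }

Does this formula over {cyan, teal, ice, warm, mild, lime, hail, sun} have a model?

Yes

Try mild = False.
Try ice = False.
From the singleton clause (¬lime), lime = False.
From the singleton clause (teal), teal = True.
Try hail = True.
Try cyan = True.
Every clause is now satisfied; warm, sun are unconstrained.
A satisfying assignment: cyan ↦ True; teal ↦ True; ice ↦ False; warm ↦ False; mild ↦ False; lime ↦ False; hail ↦ True; sun ↦ False.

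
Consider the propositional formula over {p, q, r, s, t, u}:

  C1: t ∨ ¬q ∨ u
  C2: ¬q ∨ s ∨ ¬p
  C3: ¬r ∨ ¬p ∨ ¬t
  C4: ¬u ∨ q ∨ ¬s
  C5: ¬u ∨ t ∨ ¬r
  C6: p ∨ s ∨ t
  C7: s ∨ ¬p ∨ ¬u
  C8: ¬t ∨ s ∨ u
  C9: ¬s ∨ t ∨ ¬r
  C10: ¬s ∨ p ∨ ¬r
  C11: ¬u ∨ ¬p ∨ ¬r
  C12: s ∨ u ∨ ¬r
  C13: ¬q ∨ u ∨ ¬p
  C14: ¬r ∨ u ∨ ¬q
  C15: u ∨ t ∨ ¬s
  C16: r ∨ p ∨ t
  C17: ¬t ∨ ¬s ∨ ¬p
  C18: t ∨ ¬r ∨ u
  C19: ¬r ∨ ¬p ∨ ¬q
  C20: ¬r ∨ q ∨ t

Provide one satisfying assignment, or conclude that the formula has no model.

Try t = True.
Try r = False.
Try s = True.
From the singleton clause (¬p), p = False.
Try u = True.
From the singleton clause (q), q = True.
All clauses are satisfied.

p ↦ False; q ↦ True; r ↦ False; s ↦ True; t ↦ True; u ↦ True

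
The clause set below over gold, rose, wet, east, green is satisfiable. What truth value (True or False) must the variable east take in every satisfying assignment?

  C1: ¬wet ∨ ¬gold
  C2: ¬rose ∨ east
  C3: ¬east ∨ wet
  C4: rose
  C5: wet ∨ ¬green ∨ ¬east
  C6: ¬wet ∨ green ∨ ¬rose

True

Suppose east = False.
The clause (¬rose) is unit, so rose = False.
That conflicts with the unit clause (rose).
So every satisfying assignment has east = True.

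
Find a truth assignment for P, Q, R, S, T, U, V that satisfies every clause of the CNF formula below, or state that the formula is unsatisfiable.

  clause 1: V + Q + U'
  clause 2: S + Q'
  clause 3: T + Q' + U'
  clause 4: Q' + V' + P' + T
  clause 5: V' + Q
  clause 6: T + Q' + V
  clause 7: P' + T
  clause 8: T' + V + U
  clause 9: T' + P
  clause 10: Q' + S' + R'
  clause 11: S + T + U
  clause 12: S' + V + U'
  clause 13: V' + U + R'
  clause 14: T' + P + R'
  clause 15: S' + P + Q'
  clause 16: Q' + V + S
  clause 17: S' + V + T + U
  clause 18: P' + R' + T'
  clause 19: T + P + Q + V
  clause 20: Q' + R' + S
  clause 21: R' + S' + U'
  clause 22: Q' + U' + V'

P ↦ 1; Q ↦ 1; R ↦ 0; S ↦ 1; T ↦ 1; U ↦ 0; V ↦ 1

Try S = 1.
Try V = 1.
Unit clause (Q) forces Q = 1.
Unit clause (R') forces R = 0.
Unit clause (P) forces P = 1.
Unit clause (T) forces T = 1.
Unit clause (U') forces U = 0.
All clauses are satisfied.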